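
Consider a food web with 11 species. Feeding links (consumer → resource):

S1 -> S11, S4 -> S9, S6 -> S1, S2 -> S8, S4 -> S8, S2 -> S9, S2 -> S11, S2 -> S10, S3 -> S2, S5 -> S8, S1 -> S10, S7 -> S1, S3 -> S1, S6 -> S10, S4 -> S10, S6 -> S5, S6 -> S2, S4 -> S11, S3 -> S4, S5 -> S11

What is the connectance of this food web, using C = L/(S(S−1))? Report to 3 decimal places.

C = 0.182

The web has S = 11 species and L = 20 feeding links.
C = L / (S(S−1)) = 20 / 110 = 0.1818 ≈ 0.182.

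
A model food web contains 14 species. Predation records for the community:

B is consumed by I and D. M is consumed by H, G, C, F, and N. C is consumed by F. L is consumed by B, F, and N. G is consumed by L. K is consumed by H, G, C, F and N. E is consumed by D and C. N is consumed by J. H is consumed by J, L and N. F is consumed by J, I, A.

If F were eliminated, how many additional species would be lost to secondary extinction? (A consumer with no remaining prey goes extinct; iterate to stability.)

1

Remove F.
Round 1: A (all prey gone) → extinct.
No further losses. Total secondary extinctions: 1.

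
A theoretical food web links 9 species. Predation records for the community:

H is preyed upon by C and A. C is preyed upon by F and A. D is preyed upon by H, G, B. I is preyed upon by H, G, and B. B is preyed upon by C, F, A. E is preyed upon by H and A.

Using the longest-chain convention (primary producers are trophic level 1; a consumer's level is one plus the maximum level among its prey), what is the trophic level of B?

D is a producer → level 1.
B eats D (level 1); other prey at levels: I 1 → level 2.

Trophic level 2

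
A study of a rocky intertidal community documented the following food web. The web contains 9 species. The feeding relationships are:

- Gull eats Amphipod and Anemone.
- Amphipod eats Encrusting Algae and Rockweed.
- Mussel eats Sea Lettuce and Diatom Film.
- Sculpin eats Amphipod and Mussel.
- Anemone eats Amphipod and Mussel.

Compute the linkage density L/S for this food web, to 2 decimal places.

L/S = 1.11

There are L = 10 links among S = 9 species.
L/S = 10/9 = 1.1111 ≈ 1.11.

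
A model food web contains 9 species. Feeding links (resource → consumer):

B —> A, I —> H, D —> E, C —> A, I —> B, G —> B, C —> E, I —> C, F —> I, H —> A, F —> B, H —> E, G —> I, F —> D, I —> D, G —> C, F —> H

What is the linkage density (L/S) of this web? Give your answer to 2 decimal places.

There are L = 17 links among S = 9 species.
L/S = 17/9 = 1.8889 ≈ 1.89.

L/S = 1.89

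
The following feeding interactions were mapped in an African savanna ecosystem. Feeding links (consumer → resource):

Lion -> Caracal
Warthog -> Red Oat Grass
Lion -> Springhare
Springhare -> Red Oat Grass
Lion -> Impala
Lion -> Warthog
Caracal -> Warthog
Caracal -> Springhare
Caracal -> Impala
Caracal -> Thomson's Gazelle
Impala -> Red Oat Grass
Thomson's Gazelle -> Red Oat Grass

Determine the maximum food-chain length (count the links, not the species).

One longest chain: Red Oat Grass → Warthog → Caracal → Lion.
It has 4 species and 3 links.

3 links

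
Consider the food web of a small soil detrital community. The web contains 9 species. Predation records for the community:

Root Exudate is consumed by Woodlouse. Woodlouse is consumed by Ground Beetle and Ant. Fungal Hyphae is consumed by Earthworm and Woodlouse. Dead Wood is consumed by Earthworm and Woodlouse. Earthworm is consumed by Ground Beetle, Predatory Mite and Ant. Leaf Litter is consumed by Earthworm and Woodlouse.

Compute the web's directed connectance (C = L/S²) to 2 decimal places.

C = 0.15

The web has S = 9 species and L = 12 feeding links.
C = L / S² = 12 / 81 = 0.1481 ≈ 0.15.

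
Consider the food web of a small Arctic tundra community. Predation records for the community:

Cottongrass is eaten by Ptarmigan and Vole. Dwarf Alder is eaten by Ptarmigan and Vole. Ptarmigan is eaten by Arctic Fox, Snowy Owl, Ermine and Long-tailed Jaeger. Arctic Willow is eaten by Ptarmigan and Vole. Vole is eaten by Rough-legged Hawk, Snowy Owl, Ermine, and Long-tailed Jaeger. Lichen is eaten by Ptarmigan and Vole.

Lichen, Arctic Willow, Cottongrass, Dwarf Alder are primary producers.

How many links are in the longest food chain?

One longest chain: Lichen → Vole → Long-tailed Jaeger.
It has 3 species and 2 links.

2 links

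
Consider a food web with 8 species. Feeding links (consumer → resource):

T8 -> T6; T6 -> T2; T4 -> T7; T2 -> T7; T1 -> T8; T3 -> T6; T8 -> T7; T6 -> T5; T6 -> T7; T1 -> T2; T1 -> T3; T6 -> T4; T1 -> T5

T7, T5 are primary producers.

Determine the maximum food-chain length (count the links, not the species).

4 links

One longest chain: T7 → T4 → T6 → T3 → T1.
It has 5 species and 4 links.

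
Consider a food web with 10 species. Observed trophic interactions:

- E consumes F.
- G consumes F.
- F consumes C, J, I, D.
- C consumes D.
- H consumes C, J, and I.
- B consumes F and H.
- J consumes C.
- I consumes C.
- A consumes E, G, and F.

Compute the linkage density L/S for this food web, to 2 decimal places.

There are L = 17 links among S = 10 species.
L/S = 17/10 = 1.7000 ≈ 1.70.

L/S = 1.70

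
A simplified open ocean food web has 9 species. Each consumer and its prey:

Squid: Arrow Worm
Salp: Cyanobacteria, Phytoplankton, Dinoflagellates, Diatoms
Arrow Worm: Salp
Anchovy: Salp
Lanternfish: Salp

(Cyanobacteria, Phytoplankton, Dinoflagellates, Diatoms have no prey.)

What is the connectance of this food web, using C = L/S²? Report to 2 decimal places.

C = 0.10

The web has S = 9 species and L = 8 feeding links.
C = L / S² = 8 / 81 = 0.0988 ≈ 0.10.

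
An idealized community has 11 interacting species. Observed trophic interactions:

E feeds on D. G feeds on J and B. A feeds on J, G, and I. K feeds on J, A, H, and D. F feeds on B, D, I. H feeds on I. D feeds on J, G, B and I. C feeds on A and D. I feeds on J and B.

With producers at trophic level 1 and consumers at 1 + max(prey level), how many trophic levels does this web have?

4

Producers (level 1): J, B.
J → I → D → F gives F level 4.
No species has a prey at level 4, so no species reaches level 5.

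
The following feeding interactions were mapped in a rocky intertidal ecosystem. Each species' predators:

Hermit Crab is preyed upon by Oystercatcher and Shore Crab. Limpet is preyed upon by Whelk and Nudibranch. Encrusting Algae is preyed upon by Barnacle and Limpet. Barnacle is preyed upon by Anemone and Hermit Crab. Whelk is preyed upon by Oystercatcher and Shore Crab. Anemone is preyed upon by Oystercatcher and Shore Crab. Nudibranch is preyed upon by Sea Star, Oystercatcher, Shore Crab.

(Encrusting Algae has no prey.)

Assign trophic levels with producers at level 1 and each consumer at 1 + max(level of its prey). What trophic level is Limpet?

Encrusting Algae is a producer → level 1.
Limpet eats Encrusting Algae → level 2.

Trophic level 2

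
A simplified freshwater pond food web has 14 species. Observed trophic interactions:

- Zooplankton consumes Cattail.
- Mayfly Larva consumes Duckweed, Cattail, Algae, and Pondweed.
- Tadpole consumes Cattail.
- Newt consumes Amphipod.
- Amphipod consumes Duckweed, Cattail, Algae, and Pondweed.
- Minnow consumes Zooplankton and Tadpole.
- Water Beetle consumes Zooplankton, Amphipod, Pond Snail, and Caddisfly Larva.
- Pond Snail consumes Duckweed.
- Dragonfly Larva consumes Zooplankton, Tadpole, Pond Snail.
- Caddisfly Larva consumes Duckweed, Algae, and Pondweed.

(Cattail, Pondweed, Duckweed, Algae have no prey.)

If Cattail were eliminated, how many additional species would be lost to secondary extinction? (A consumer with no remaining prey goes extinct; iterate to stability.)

3

Remove Cattail.
Round 1: Tadpole (all prey gone), Zooplankton (all prey gone) → extinct.
Round 2: Minnow (all prey gone) → extinct.
No further losses. Total secondary extinctions: 3.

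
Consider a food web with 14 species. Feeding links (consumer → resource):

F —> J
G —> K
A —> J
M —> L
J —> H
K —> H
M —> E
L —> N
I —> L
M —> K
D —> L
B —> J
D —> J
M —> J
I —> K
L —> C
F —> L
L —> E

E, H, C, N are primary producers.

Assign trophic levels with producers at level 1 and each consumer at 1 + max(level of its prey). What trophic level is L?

E is a producer → level 1.
L eats E (level 1); other prey at levels: C 1, N 1 → level 2.

Trophic level 2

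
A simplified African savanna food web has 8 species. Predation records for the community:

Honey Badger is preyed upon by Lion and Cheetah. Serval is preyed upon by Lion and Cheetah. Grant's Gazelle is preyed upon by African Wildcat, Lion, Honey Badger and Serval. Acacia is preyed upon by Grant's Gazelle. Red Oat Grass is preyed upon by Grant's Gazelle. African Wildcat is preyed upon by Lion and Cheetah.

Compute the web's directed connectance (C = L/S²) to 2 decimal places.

C = 0.19

The web has S = 8 species and L = 12 feeding links.
C = L / S² = 12 / 64 = 0.1875 ≈ 0.19.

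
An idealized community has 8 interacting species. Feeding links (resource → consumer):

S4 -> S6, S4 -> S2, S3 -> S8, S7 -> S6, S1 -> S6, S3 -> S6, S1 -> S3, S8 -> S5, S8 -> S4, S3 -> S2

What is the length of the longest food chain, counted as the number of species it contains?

One longest chain: S1 → S3 → S8 → S4 → S2.
It has 5 species and 4 links.

5 species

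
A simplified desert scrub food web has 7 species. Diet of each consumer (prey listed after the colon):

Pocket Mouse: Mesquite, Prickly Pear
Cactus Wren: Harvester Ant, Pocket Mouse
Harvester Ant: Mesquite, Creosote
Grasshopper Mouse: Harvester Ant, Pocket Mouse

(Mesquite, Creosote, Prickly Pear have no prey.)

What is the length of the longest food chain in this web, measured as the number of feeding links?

2 links

One longest chain: Mesquite → Harvester Ant → Grasshopper Mouse.
It has 3 species and 2 links.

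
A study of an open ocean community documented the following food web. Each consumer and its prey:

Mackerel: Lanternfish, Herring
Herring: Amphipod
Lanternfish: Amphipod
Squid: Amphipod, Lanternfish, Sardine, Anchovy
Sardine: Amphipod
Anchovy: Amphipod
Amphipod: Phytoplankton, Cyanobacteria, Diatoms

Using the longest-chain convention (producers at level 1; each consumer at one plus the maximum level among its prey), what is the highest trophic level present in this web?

Producers (level 1): Phytoplankton, Cyanobacteria, Diatoms.
Phytoplankton → Amphipod → Lanternfish → Mackerel gives Mackerel level 4.
No species has a prey at level 4, so no species reaches level 5.

4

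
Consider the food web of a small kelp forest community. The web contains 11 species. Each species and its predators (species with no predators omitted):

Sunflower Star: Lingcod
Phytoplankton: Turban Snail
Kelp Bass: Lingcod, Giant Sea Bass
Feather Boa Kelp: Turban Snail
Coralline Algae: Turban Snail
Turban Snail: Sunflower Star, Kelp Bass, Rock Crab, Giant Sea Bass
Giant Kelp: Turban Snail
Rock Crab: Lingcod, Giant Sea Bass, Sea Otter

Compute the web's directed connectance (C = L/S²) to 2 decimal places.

C = 0.12

The web has S = 11 species and L = 14 feeding links.
C = L / S² = 14 / 121 = 0.1157 ≈ 0.12.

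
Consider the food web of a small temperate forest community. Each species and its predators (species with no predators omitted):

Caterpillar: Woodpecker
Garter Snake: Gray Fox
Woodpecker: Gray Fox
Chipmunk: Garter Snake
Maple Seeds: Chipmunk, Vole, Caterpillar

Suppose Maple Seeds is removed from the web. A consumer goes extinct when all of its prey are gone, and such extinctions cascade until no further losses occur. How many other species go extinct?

Remove Maple Seeds.
Round 1: Chipmunk (all prey gone), Vole (all prey gone), Caterpillar (all prey gone) → extinct.
Round 2: Garter Snake (all prey gone), Woodpecker (all prey gone) → extinct.
Round 3: Gray Fox (all prey gone) → extinct.
No further losses. Total secondary extinctions: 6.

6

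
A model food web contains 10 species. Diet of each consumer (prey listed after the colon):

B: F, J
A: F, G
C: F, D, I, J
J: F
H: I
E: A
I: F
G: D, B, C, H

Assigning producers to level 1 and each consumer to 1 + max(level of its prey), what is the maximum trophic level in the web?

6

Producers (level 1): F, D.
F → J → B → G → A → E gives E level 6.
No species has a prey at level 6, so no species reaches level 7.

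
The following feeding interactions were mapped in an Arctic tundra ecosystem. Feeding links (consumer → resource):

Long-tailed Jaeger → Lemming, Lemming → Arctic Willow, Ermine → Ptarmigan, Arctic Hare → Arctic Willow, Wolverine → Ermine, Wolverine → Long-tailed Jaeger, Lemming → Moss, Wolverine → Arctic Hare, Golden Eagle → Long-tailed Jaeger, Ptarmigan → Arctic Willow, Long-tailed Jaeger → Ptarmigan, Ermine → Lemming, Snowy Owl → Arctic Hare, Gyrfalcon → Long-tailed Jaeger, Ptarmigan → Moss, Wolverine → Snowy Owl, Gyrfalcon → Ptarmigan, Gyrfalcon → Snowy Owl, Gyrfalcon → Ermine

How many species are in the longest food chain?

4 species

One longest chain: Arctic Willow → Ptarmigan → Long-tailed Jaeger → Golden Eagle.
It has 4 species and 3 links.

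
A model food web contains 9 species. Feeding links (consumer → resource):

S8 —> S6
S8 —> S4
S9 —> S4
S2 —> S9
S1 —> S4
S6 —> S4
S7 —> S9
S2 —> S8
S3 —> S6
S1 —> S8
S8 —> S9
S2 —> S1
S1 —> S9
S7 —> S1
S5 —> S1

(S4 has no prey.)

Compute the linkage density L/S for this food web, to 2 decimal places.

L/S = 1.67

There are L = 15 links among S = 9 species.
L/S = 15/9 = 1.6667 ≈ 1.67.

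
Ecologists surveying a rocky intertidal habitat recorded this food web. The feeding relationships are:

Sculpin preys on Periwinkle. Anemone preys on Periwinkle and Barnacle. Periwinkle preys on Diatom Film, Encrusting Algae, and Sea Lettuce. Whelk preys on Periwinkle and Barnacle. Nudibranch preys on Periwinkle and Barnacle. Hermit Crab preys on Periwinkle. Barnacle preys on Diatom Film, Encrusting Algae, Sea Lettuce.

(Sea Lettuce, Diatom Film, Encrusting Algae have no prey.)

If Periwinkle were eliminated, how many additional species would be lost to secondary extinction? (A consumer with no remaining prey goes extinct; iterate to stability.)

2

Remove Periwinkle.
Round 1: Sculpin (all prey gone), Hermit Crab (all prey gone) → extinct.
No further losses. Total secondary extinctions: 2.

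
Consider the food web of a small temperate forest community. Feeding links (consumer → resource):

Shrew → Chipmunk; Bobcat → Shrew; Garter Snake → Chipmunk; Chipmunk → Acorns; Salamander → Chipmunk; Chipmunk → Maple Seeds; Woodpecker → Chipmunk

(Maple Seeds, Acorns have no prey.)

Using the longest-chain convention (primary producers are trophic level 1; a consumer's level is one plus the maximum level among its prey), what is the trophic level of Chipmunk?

Maple Seeds is a producer → level 1.
Chipmunk eats Maple Seeds (level 1); other prey at levels: Acorns 1 → level 2.

Trophic level 2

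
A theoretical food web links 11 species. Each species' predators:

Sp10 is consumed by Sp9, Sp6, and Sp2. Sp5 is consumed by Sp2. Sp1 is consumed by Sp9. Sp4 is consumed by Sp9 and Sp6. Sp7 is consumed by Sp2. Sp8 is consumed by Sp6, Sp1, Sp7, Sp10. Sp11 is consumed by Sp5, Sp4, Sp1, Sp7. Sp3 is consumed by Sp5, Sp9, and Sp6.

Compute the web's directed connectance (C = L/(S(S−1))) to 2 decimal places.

C = 0.17

The web has S = 11 species and L = 19 feeding links.
C = L / (S(S−1)) = 19 / 110 = 0.1727 ≈ 0.17.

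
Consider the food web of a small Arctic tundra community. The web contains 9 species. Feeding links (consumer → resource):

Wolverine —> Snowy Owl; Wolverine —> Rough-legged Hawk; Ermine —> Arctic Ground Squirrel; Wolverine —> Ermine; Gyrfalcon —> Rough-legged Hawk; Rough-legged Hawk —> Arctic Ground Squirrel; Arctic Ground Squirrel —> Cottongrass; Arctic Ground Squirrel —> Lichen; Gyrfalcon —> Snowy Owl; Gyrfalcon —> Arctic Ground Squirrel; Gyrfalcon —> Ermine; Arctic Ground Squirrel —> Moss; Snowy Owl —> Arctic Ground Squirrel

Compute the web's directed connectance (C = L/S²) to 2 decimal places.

The web has S = 9 species and L = 13 feeding links.
C = L / S² = 13 / 81 = 0.1605 ≈ 0.16.

C = 0.16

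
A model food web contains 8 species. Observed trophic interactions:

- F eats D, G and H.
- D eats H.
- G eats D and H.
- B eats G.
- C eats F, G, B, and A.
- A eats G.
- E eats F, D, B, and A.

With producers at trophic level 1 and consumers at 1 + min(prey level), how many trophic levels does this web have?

Producers (level 1): H.
Following each consumer down to its lowest-level prey: H → D → E (levels 1 through 3).
All prey of E (D 2, F 2, B 3, A 3) are at level 2 or above, so E is at level 1 + 2 = 3.
Every consumer has at least one prey at level 2 or below, so none exceeds level 3.

3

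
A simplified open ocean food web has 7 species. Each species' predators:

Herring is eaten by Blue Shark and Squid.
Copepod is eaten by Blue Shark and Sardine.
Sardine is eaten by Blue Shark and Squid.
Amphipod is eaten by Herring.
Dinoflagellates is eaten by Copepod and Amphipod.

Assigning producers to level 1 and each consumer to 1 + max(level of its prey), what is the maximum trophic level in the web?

4

Producers (level 1): Dinoflagellates.
Dinoflagellates → Amphipod → Herring → Squid gives Squid level 4.
No species has a prey at level 4, so no species reaches level 5.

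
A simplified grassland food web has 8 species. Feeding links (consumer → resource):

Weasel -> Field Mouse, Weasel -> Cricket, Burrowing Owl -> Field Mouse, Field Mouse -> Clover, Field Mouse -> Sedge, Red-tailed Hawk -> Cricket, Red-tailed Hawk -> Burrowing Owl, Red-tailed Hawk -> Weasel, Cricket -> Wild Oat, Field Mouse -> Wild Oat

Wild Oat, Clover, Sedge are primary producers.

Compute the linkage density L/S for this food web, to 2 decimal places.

L/S = 1.25

There are L = 10 links among S = 8 species.
L/S = 10/8 = 1.2500 ≈ 1.25.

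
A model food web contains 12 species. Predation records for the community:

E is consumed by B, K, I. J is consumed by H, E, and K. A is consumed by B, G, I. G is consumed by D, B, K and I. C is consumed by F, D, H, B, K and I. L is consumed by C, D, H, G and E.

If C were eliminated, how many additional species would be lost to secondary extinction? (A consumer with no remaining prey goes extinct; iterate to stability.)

1

Remove C.
Round 1: F (all prey gone) → extinct.
No further losses. Total secondary extinctions: 1.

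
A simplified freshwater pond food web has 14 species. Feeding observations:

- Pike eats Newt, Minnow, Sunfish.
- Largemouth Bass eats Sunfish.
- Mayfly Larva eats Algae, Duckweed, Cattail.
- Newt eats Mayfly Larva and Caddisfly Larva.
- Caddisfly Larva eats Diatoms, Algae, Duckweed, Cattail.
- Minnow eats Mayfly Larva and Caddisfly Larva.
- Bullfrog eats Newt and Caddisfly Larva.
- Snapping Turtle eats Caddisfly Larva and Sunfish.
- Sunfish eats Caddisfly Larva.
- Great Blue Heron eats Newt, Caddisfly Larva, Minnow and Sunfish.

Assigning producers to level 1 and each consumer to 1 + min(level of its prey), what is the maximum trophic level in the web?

4

Producers (level 1): Algae, Diatoms, Duckweed, Cattail.
Following each consumer down to its lowest-level prey: Algae → Caddisfly Larva → Sunfish → Largemouth Bass (levels 1 through 4).
All prey of Largemouth Bass (Sunfish 3) are at level 3 or above, so Largemouth Bass is at level 1 + 3 = 4.
Every consumer has at least one prey at level 3 or below, so none exceeds level 4.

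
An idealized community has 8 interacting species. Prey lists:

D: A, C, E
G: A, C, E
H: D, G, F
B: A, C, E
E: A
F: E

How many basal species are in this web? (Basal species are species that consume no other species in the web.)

Basal species (no prey listed): A, C.
Count: 2.

2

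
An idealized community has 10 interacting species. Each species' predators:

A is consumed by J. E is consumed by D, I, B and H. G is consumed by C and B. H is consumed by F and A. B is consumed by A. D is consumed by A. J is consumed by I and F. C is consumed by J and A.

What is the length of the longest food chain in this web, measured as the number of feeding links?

One longest chain: G → C → A → J → I.
It has 5 species and 4 links.

4 links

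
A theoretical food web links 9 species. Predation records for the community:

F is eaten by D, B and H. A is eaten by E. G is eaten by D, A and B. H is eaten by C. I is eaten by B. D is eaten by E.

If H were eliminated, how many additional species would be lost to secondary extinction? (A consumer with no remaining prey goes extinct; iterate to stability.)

Remove H.
Round 1: C (all prey gone) → extinct.
No further losses. Total secondary extinctions: 1.

1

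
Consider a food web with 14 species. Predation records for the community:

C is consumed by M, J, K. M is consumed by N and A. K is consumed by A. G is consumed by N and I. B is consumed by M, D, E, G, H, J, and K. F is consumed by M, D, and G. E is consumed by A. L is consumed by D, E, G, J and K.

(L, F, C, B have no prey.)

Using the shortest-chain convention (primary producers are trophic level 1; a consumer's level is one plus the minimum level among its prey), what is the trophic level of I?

L is a producer → level 1.
G eats L → level 2.
I eats G → level 3.
No prey of I is below level 2, so 3 is the minimum.

Trophic level 3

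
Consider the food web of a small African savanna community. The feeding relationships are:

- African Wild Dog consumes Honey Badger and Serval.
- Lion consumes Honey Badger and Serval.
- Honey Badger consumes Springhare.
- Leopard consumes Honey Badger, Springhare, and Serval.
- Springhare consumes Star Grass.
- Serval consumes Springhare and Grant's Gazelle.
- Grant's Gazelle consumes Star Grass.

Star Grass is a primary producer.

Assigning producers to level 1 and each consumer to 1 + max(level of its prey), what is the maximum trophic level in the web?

4

Producers (level 1): Star Grass.
Star Grass → Grant's Gazelle → Serval → Leopard gives Leopard level 4.
No species has a prey at level 4, so no species reaches level 5.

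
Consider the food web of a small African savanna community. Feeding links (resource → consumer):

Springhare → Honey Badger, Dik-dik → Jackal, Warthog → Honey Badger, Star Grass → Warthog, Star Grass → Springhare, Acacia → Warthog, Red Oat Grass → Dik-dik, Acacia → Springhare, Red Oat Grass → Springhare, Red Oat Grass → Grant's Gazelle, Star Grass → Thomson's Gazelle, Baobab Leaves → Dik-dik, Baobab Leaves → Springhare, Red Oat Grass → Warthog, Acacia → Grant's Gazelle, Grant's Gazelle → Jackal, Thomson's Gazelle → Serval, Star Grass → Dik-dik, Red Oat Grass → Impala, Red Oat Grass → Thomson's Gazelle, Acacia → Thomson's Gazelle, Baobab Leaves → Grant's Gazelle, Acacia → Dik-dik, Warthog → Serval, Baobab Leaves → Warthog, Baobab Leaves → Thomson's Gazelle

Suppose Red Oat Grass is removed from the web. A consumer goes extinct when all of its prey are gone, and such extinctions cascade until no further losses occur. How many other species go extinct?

Remove Red Oat Grass.
Round 1: Impala (all prey gone) → extinct.
No further losses. Total secondary extinctions: 1.

1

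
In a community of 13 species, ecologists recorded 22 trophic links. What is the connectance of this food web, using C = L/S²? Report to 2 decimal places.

The web has S = 13 species and L = 22 feeding links.
C = L / S² = 22 / 169 = 0.1302 ≈ 0.13.

C = 0.13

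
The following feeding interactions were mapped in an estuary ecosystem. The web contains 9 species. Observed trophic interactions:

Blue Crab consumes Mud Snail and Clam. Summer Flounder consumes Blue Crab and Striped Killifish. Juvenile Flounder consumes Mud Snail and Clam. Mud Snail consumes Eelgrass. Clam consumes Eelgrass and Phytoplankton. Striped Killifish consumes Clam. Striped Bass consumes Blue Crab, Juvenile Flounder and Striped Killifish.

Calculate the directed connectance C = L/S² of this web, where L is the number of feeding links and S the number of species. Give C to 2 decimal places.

C = 0.16

The web has S = 9 species and L = 13 feeding links.
C = L / S² = 13 / 81 = 0.1605 ≈ 0.16.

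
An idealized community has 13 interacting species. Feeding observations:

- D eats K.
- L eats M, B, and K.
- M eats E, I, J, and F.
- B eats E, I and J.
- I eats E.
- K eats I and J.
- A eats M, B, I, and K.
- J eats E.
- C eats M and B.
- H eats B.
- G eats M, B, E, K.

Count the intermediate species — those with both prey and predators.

5

Intermediate species (has both prey and predators): J, I, M, B, K.
Count: 5.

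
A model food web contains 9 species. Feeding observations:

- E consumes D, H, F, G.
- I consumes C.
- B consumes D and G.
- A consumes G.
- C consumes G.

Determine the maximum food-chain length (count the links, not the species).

2 links

One longest chain: G → C → I.
It has 3 species and 2 links.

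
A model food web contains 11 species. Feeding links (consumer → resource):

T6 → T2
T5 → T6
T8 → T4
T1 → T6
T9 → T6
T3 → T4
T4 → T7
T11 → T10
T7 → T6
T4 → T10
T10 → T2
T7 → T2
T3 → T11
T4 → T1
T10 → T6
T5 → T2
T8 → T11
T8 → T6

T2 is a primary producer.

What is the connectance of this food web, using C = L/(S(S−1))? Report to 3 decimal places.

The web has S = 11 species and L = 18 feeding links.
C = L / (S(S−1)) = 18 / 110 = 0.1636 ≈ 0.164.

C = 0.164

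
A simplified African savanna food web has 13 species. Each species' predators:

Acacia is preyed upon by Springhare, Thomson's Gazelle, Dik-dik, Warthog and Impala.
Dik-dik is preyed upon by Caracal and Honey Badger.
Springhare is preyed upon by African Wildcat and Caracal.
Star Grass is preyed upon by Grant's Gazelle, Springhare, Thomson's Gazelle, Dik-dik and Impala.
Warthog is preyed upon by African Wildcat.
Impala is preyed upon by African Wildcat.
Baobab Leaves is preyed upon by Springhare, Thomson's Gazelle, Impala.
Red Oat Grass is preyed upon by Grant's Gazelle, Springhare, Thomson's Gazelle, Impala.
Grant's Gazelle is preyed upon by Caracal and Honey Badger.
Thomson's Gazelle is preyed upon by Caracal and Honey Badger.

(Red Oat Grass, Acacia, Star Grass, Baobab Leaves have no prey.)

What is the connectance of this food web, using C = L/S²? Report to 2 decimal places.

C = 0.16

The web has S = 13 species and L = 27 feeding links.
C = L / S² = 27 / 169 = 0.1598 ≈ 0.16.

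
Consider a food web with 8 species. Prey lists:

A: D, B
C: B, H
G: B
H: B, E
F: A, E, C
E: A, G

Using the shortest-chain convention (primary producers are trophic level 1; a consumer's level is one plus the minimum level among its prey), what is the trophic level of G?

B is a producer → level 1.
G eats B → level 2.

Trophic level 2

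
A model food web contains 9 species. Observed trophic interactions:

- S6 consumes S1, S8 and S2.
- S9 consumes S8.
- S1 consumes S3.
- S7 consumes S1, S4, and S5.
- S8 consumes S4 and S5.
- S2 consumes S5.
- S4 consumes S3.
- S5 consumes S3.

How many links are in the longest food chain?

3 links

One longest chain: S3 → S4 → S8 → S9.
It has 4 species and 3 links.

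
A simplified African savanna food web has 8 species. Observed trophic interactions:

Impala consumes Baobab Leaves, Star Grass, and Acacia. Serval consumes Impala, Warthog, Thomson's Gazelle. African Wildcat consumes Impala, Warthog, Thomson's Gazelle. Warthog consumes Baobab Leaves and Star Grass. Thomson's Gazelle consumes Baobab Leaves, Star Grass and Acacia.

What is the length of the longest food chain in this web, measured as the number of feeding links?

2 links

One longest chain: Baobab Leaves → Impala → Serval.
It has 3 species and 2 links.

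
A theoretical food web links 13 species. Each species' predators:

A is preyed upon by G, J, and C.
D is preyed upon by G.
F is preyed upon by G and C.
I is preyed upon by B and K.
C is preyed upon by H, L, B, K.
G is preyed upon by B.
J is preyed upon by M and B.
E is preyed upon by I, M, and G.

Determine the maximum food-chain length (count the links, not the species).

2 links

One longest chain: A → C → K.
It has 3 species and 2 links.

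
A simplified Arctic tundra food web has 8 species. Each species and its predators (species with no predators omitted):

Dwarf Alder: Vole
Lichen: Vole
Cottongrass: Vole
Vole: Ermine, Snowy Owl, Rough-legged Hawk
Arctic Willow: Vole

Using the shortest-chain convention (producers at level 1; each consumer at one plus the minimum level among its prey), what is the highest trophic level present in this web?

3

Producers (level 1): Cottongrass, Arctic Willow, Lichen, Dwarf Alder.
Following each consumer down to its lowest-level prey: Cottongrass → Vole → Snowy Owl (levels 1 through 3).
All prey of Snowy Owl (Vole 2) are at level 2 or above, so Snowy Owl is at level 1 + 2 = 3.
Every consumer has at least one prey at level 2 or below, so none exceeds level 3.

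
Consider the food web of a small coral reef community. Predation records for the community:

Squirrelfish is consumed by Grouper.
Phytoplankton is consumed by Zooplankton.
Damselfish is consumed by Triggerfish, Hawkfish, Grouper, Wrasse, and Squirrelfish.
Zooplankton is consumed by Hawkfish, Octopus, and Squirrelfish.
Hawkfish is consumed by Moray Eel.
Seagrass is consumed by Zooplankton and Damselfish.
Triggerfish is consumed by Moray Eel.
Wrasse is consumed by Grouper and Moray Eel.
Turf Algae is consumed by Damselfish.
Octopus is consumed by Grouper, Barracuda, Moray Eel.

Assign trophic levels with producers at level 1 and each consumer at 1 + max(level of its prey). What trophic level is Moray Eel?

Turf Algae is a producer → level 1.
Damselfish eats Turf Algae (level 1); other prey at levels: Seagrass 1 → level 2.
Wrasse eats Damselfish → level 3.
Moray Eel eats Wrasse (level 3); other prey at levels: Triggerfish 3, Hawkfish 3, Octopus 3 → level 4.

Trophic level 4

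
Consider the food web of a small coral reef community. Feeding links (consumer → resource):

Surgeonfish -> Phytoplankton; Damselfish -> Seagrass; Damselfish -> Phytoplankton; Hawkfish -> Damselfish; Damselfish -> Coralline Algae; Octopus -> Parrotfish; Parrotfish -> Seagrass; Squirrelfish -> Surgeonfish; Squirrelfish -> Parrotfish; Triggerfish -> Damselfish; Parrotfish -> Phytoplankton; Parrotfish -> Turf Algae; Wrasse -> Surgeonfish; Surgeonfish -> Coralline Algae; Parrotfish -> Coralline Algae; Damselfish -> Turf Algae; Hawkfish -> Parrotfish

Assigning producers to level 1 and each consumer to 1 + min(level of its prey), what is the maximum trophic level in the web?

3

Producers (level 1): Phytoplankton, Turf Algae, Coralline Algae, Seagrass.
Following each consumer down to its lowest-level prey: Phytoplankton → Damselfish → Triggerfish (levels 1 through 3).
All prey of Triggerfish (Damselfish 2) are at level 2 or above, so Triggerfish is at level 1 + 2 = 3.
Every consumer has at least one prey at level 2 or below, so none exceeds level 3.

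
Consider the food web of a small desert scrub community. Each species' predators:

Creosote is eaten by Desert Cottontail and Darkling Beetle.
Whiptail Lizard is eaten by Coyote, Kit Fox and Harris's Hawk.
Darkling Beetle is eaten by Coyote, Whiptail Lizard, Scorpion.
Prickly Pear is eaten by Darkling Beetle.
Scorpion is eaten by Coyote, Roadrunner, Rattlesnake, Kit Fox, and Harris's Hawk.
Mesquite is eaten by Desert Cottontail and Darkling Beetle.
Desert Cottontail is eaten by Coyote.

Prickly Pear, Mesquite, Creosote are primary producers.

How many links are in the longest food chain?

One longest chain: Prickly Pear → Darkling Beetle → Whiptail Lizard → Kit Fox.
It has 4 species and 3 links.

3 links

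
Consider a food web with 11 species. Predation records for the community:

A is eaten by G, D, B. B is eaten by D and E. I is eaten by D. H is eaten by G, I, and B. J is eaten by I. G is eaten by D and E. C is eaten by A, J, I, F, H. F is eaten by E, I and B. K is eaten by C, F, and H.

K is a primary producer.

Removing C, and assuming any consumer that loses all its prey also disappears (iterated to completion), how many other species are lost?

Remove C.
Round 1: J (all prey gone), A (all prey gone) → extinct.
No further losses. Total secondary extinctions: 2.

2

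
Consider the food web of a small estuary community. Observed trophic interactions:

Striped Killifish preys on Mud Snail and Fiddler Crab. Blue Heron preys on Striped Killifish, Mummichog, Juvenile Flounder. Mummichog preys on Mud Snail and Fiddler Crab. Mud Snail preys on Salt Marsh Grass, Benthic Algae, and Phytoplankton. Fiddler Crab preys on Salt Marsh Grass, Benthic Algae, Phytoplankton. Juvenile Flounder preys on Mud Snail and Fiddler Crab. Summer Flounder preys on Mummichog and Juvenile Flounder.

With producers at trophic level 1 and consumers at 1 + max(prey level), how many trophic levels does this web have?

4

Producers (level 1): Benthic Algae, Phytoplankton, Salt Marsh Grass.
Benthic Algae → Mud Snail → Striped Killifish → Blue Heron gives Blue Heron level 4.
No species has a prey at level 4, so no species reaches level 5.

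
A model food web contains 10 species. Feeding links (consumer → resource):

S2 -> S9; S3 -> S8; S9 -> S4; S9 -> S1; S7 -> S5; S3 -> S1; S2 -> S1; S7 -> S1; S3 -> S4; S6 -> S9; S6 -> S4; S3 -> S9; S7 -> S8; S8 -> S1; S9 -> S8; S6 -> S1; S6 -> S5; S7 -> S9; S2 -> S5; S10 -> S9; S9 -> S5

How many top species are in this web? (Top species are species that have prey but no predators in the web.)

Top species (has prey, but nothing eats it): S2, S6, S3, S10, S7.
Count: 5.

5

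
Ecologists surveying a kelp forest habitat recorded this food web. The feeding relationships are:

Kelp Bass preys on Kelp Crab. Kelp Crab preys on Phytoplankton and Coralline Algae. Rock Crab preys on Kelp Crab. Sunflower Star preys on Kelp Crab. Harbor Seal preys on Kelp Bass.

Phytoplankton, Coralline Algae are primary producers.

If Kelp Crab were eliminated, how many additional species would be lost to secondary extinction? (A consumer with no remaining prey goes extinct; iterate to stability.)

Remove Kelp Crab.
Round 1: Sunflower Star (all prey gone), Kelp Bass (all prey gone), Rock Crab (all prey gone) → extinct.
Round 2: Harbor Seal (all prey gone) → extinct.
No further losses. Total secondary extinctions: 4.

4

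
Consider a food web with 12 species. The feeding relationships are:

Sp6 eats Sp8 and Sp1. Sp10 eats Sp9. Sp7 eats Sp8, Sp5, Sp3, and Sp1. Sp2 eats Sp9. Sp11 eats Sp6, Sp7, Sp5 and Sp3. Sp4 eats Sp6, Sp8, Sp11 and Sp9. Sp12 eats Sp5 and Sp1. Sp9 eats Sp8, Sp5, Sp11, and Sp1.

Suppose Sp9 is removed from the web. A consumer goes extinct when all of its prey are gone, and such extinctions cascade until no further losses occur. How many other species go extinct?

2

Remove Sp9.
Round 1: Sp10 (all prey gone), Sp2 (all prey gone) → extinct.
No further losses. Total secondary extinctions: 2.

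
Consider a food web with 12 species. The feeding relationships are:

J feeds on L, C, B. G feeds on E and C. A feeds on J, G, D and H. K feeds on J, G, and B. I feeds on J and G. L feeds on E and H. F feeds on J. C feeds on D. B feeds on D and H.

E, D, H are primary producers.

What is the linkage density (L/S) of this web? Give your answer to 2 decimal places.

There are L = 20 links among S = 12 species.
L/S = 20/12 = 1.6667 ≈ 1.67.

L/S = 1.67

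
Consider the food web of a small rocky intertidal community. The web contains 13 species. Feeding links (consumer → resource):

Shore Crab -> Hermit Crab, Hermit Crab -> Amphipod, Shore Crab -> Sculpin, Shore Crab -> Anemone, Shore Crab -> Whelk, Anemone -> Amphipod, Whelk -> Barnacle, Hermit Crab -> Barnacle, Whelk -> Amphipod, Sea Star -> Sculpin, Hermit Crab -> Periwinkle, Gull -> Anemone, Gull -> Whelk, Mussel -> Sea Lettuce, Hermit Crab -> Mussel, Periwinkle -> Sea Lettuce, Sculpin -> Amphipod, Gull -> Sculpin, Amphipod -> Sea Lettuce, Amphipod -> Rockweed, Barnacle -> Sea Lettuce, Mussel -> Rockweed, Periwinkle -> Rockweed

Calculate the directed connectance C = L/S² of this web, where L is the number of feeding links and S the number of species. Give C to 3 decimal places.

C = 0.136

The web has S = 13 species and L = 23 feeding links.
C = L / S² = 23 / 169 = 0.1361 ≈ 0.136.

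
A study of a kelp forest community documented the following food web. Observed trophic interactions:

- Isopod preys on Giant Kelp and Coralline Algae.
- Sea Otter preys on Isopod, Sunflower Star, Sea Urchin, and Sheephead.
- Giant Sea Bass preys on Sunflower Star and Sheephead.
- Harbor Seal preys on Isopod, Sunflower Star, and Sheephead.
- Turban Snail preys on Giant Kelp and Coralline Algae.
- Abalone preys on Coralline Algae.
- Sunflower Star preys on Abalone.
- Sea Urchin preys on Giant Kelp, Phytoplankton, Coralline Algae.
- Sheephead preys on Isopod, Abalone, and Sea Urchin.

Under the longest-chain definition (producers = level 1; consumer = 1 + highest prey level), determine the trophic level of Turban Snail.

Trophic level 2

Giant Kelp is a producer → level 1.
Turban Snail eats Giant Kelp (level 1); other prey at levels: Coralline Algae 1 → level 2.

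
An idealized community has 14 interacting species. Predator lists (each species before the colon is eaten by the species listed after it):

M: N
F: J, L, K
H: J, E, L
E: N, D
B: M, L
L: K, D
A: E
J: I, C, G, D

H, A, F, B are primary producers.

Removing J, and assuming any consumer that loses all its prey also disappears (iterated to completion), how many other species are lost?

Remove J.
Round 1: I (all prey gone), C (all prey gone), G (all prey gone) → extinct.
No further losses. Total secondary extinctions: 3.

3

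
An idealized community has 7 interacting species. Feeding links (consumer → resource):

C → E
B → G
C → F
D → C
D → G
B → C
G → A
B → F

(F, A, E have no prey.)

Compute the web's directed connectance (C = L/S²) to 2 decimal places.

The web has S = 7 species and L = 8 feeding links.
C = L / S² = 8 / 49 = 0.1633 ≈ 0.16.

C = 0.16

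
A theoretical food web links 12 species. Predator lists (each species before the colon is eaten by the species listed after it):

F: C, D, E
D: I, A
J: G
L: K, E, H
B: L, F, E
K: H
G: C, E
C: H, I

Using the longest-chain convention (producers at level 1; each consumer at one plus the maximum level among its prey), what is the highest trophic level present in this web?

4

Producers (level 1): J, B.
J → G → C → I gives I level 4.
No species has a prey at level 4, so no species reaches level 5.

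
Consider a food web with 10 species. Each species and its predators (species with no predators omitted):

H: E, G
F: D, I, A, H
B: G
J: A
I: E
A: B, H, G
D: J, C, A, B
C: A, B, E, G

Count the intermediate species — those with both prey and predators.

7

Intermediate species (has both prey and predators): D, I, J, C, A, B, H.
Count: 7.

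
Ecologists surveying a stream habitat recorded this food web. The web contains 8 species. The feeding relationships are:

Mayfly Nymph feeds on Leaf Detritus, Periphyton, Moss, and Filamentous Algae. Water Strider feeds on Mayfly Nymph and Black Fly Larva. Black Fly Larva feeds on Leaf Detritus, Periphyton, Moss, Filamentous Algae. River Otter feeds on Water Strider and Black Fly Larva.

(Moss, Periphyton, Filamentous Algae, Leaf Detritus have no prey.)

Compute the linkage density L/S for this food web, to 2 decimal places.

L/S = 1.50

There are L = 12 links among S = 8 species.
L/S = 12/8 = 1.5000 ≈ 1.50.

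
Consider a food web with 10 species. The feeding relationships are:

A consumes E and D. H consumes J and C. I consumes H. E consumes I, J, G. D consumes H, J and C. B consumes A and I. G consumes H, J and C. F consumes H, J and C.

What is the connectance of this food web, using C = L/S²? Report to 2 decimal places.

C = 0.19

The web has S = 10 species and L = 19 feeding links.
C = L / S² = 19 / 100 = 0.1900 ≈ 0.19.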